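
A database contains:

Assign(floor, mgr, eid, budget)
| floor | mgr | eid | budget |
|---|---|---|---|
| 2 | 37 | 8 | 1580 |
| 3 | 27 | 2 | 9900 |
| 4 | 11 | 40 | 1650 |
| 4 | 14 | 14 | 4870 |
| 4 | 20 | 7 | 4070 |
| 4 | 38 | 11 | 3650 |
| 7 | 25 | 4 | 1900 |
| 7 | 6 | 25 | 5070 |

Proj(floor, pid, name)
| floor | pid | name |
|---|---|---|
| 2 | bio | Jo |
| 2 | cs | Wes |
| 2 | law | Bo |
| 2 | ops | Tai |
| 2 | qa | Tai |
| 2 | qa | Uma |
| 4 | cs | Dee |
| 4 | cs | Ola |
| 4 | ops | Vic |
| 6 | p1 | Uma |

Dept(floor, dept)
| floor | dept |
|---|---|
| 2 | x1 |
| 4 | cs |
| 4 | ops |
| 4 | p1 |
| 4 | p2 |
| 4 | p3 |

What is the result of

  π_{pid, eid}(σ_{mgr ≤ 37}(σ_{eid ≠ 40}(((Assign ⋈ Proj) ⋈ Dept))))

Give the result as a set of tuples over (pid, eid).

{(bio, 8), (cs, 14), (cs, 7), (cs, 8), (law, 8), (ops, 14), (ops, 7), (ops, 8), (qa, 8)}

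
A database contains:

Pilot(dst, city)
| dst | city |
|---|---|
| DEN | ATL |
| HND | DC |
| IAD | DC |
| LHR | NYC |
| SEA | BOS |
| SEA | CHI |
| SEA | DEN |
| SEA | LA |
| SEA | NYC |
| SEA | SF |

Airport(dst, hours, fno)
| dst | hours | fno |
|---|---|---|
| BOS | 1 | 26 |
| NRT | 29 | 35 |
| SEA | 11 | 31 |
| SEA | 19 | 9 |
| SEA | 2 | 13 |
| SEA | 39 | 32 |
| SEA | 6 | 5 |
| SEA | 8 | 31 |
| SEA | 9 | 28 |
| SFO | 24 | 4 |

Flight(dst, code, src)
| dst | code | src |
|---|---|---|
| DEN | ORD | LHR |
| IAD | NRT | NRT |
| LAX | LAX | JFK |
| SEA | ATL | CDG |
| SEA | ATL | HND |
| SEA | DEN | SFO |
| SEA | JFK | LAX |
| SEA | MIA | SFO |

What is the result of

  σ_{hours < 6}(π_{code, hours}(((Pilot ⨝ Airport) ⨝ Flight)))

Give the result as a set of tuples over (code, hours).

{(ATL, 2), (DEN, 2), (JFK, 2), (MIA, 2)}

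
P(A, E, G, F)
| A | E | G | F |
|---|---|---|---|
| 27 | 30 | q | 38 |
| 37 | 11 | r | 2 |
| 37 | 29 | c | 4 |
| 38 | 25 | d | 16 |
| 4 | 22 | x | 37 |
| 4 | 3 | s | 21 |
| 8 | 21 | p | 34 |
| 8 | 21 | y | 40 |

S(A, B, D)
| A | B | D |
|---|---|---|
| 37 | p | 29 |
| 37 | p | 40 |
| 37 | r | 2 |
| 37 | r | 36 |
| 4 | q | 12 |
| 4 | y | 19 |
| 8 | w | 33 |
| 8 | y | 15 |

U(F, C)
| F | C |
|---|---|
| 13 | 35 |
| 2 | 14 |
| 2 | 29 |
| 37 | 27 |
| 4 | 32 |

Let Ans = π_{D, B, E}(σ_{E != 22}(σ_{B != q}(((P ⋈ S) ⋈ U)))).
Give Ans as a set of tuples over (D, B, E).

{(2, r, 11), (2, r, 29), (29, p, 11), (29, p, 29), (36, r, 11), (36, r, 29), (40, p, 11), (40, p, 29)}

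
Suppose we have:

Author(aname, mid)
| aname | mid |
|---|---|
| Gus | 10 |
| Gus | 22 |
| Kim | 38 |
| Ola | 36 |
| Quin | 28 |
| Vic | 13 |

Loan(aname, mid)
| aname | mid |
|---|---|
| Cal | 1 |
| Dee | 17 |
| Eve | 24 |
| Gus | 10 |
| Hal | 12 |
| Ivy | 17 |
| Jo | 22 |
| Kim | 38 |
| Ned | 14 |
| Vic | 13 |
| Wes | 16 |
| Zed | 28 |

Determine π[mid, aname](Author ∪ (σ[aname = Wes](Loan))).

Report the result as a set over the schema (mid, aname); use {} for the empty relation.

{(10, Gus), (13, Vic), (16, Wes), (22, Gus), (28, Quin), (36, Ola), (38, Kim)}

Selection aname = Wes: {(Wes, 16)}
Union: {(Gus, 10), (Gus, 22), (Kim, 38), (Ola, 36), (Quin, 28), (Vic, 13)} with {(Wes, 16)} → {(Gus, 10), (Gus, 22), (Kim, 38), (Ola, 36), (Quin, 28), (Vic, 13), (Wes, 16)}
Keep only column(s) mid, aname: {(10, Gus), (13, Vic), (16, Wes), (22, Gus), (28, Quin), (36, Ola), (38, Kim)}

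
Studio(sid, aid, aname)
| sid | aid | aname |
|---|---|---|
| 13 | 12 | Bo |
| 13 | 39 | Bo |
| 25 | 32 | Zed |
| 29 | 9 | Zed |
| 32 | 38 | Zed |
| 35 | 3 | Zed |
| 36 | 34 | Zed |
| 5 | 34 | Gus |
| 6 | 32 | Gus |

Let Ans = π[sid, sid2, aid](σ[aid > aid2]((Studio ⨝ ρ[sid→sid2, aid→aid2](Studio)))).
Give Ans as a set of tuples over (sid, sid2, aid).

{(13, 13, 39), (25, 29, 32), (25, 35, 32), (29, 35, 9), (32, 25, 38), (32, 29, 38), (32, 35, 38), (32, 36, 38), (36, 25, 34), (36, 29, 34), (36, 35, 34), (5, 6, 34)}

ρ[sid→sid2, aid→aid2]: schema becomes (sid2, aid2, aname); tuples unchanged.
Studio ⋈ ρ[sid→sid2, aid→aid2](Studio) (natural join on aname): {(13, 12, Bo, 13, 12), (13, 12, Bo, 13, 39), (13, 39, Bo, 13, 12), (13, 39, Bo, 13, 39), (25, 32, Zed, 25, 32), (25, 32, Zed, 29, 9), (25, 32, Zed, 32, 38), (25, 32, Zed, 35, 3), (25, 32, Zed, 36, 34), (29, 9, Zed, 25, 32), (29, 9, Zed, 29, 9), (29, 9, Zed, 32, 38), (29, 9, Zed, 35, 3), (29, 9, Zed, 36, 34), (32, 38, Zed, 25, 32), (32, 38, Zed, 29, 9), (32, 38, Zed, 32, 38), (32, 38, Zed, 35, 3), (32, 38, Zed, 36, 34), (35, 3, Zed, 25, 32), (35, 3, Zed, 29, 9), (35, 3, Zed, 32, 38), (35, 3, Zed, 35, 3), (35, 3, Zed, 36, 34), (36, 34, Zed, 25, 32), (36, 34, Zed, 29, 9), (36, 34, Zed, 32, 38), (36, 34, Zed, 35, 3), (36, 34, Zed, 36, 34), (5, 34, Gus, 5, 34), (5, 34, Gus, 6, 32), (6, 32, Gus, 5, 34), (6, 32, Gus, 6, 32)}
Apply σ_{aid > aid2}; surviving tuples: {(13, 39, Bo, 13, 12), (25, 32, Zed, 29, 9), (25, 32, Zed, 35, 3), (29, 9, Zed, 35, 3), (32, 38, Zed, 25, 32), (32, 38, Zed, 29, 9), (32, 38, Zed, 35, 3), (32, 38, Zed, 36, 34), (36, 34, Zed, 25, 32), (36, 34, Zed, 29, 9), (36, 34, Zed, 35, 3), (5, 34, Gus, 6, 32)}
π[sid, sid2, aid]: project onto (sid, sid2, aid) → {(13, 13, 39), (25, 29, 32), (25, 35, 32), (29, 35, 9), (32, 25, 38), (32, 29, 38), (32, 35, 38), (32, 36, 38), (36, 25, 34), (36, 29, 34), (36, 35, 34), (5, 6, 34)}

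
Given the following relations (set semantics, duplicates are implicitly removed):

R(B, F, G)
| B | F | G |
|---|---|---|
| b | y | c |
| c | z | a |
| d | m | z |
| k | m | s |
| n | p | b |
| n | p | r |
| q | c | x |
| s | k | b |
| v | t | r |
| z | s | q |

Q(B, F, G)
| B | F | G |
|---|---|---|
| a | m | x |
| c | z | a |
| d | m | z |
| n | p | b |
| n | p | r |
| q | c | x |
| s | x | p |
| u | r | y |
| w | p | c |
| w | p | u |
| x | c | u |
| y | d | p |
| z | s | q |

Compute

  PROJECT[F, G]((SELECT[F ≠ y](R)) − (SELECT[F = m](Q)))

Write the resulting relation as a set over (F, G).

σ[F ≠ y]: keep tuples satisfying F ≠ y → {(c, z, a), (d, m, z), (k, m, s), (n, p, b), (n, p, r), (q, c, x), (s, k, b), (v, t, r), (z, s, q)}
σ[F = m]: keep tuples satisfying F = m → {(a, m, x), (d, m, z)}
Set difference of the two operands is {(c, z, a), (k, m, s), (n, p, b), (n, p, r), (q, c, x), (s, k, b), (v, t, r), (z, s, q)}.
π[F, G]: project onto (F, G) → {(c, x), (k, b), (m, s), (p, b), (p, r), (s, q), (t, r), (z, a)}

{(c, x), (k, b), (m, s), (p, b), (p, r), (s, q), (t, r), (z, a)}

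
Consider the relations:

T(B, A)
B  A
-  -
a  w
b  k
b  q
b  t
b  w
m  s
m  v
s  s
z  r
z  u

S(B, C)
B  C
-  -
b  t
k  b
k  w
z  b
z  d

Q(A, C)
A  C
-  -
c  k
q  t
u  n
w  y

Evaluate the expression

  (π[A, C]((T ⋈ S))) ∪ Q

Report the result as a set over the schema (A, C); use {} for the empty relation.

T ⋈ S (natural join on B): {(b, k, t), (b, q, t), (b, t, t), (b, w, t), (z, r, b), (z, r, d), (z, u, b), (z, u, d)}
Projecting to A, C: {(k, t), (q, t), (r, b), (r, d), (t, t), (u, b), (u, d), (w, t)}
Set union of the two operands is {(c, k), (k, t), (q, t), (r, b), (r, d), (t, t), (u, b), (u, d), (u, n), (w, t), (w, y)}.

{(c, k), (k, t), (q, t), (r, b), (r, d), (t, t), (u, b), (u, d), (u, n), (w, t), (w, y)}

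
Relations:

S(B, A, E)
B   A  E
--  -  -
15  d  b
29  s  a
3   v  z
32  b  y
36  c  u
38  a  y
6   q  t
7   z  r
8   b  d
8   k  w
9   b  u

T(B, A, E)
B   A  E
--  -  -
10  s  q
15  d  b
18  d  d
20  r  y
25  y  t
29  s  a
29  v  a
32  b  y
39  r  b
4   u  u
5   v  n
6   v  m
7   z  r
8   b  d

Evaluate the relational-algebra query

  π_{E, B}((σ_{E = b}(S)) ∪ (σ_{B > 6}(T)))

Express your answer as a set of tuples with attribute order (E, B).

{(a, 29), (b, 15), (b, 39), (d, 18), (d, 8), (q, 10), (r, 7), (t, 25), (y, 20), (y, 32)}

σ[E = b]: keep tuples satisfying E = b → {(15, d, b)}
σ[B > 6]: keep tuples satisfying B > 6 → {(10, s, q), (15, d, b), (18, d, d), (20, r, y), (25, y, t), (29, s, a), (29, v, a), (32, b, y), (39, r, b), (7, z, r), (8, b, d)}
Union: {(15, d, b)} with {(10, s, q), (15, d, b), (18, d, d), (20, r, y), (25, y, t), (29, s, a), (29, v, a), (32, b, y), (39, r, b), (7, z, r), (8, b, d)} → {(10, s, q), (15, d, b), (18, d, d), (20, r, y), (25, y, t), (29, s, a), (29, v, a), (32, b, y), (39, r, b), (7, z, r), (8, b, d)}
π_{E, B} gives {(a, 29), (b, 15), (b, 39), (d, 18), (d, 8), (q, 10), (r, 7), (t, 25), (y, 20), (y, 32)} (1 duplicate(s) eliminated).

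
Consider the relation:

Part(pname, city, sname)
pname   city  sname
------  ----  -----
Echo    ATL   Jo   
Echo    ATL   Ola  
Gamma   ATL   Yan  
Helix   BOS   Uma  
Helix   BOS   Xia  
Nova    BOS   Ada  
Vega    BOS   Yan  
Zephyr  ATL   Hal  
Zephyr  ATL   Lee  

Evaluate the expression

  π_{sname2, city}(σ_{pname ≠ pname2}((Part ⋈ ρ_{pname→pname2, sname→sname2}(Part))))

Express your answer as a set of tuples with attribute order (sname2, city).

ρ[pname→pname2, sname→sname2]: schema becomes (pname2, city, sname2); tuples unchanged.
Natural join on city: {(Echo, ATL, Jo, Echo, Jo), (Echo, ATL, Jo, Echo, Ola), (Echo, ATL, Jo, Gamma, Yan), (Echo, ATL, Jo, Zephyr, Hal), (Echo, ATL, Jo, Zephyr, Lee), (Echo, ATL, Ola, Echo, Jo), (Echo, ATL, Ola, Echo, Ola), (Echo, ATL, Ola, Gamma, Yan), (Echo, ATL, Ola, Zephyr, Hal), (Echo, ATL, Ola, Zephyr, Lee), (Gamma, ATL, Yan, Echo, Jo), (Gamma, ATL, Yan, Echo, Ola), (Gamma, ATL, Yan, Gamma, Yan), (Gamma, ATL, Yan, Zephyr, Hal), (Gamma, ATL, Yan, Zephyr, Lee), (Helix, BOS, Uma, Helix, Uma), (Helix, BOS, Uma, Helix, Xia), (Helix, BOS, Uma, Nova, Ada), (Helix, BOS, Uma, Vega, Yan), (Helix, BOS, Xia, Helix, Uma), (Helix, BOS, Xia, Helix, Xia), (Helix, BOS, Xia, Nova, Ada), (Helix, BOS, Xia, Vega, Yan), (Nova, BOS, Ada, Helix, Uma), (Nova, BOS, Ada, Helix, Xia), (Nova, BOS, Ada, Nova, Ada), (Nova, BOS, Ada, Vega, Yan), (Vega, BOS, Yan, Helix, Uma), (Vega, BOS, Yan, Helix, Xia), (Vega, BOS, Yan, Nova, Ada), (Vega, BOS, Yan, Vega, Yan), (Zephyr, ATL, Hal, Echo, Jo), (Zephyr, ATL, Hal, Echo, Ola), (Zephyr, ATL, Hal, Gamma, Yan), (Zephyr, ATL, Hal, Zephyr, Hal), (Zephyr, ATL, Hal, Zephyr, Lee), (Zephyr, ATL, Lee, Echo, Jo), (Zephyr, ATL, Lee, Echo, Ola), (Zephyr, ATL, Lee, Gamma, Yan), (Zephyr, ATL, Lee, Zephyr, Hal), (Zephyr, ATL, Lee, Zephyr, Lee)}
Filtering on pname ≠ pname2 leaves {(Echo, ATL, Jo, Gamma, Yan), (Echo, ATL, Jo, Zephyr, Hal), (Echo, ATL, Jo, Zephyr, Lee), (Echo, ATL, Ola, Gamma, Yan), (Echo, ATL, Ola, Zephyr, Hal), (Echo, ATL, Ola, Zephyr, Lee), (Gamma, ATL, Yan, Echo, Jo), (Gamma, ATL, Yan, Echo, Ola), (Gamma, ATL, Yan, Zephyr, Hal), (Gamma, ATL, Yan, Zephyr, Lee), (Helix, BOS, Uma, Nova, Ada), (Helix, BOS, Uma, Vega, Yan), (Helix, BOS, Xia, Nova, Ada), (Helix, BOS, Xia, Vega, Yan), (Nova, BOS, Ada, Helix, Uma), (Nova, BOS, Ada, Helix, Xia), (Nova, BOS, Ada, Vega, Yan), (Vega, BOS, Yan, Helix, Uma), (Vega, BOS, Yan, Helix, Xia), (Vega, BOS, Yan, Nova, Ada), (Zephyr, ATL, Hal, Echo, Jo), (Zephyr, ATL, Hal, Echo, Ola), (Zephyr, ATL, Hal, Gamma, Yan), (Zephyr, ATL, Lee, Echo, Jo), (Zephyr, ATL, Lee, Echo, Ola), (Zephyr, ATL, Lee, Gamma, Yan)}.
Keep only column(s) sname2, city (17 duplicate(s) eliminated): {(Ada, BOS), (Hal, ATL), (Jo, ATL), (Lee, ATL), (Ola, ATL), (Uma, BOS), (Xia, BOS), (Yan, ATL), (Yan, BOS)}

{(Ada, BOS), (Hal, ATL), (Jo, ATL), (Lee, ATL), (Ola, ATL), (Uma, BOS), (Xia, BOS), (Yan, ATL), (Yan, BOS)}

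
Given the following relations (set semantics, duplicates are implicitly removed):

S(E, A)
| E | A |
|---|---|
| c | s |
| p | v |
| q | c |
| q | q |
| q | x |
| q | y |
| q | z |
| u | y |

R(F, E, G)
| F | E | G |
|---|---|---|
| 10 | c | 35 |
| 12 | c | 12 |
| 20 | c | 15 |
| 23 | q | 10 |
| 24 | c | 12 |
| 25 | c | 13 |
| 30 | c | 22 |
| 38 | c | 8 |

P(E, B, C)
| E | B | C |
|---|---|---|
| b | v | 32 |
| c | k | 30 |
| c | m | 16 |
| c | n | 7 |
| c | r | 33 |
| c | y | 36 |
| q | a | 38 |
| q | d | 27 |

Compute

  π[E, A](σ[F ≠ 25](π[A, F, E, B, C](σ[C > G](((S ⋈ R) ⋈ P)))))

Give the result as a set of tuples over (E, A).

S ⋈ R (natural join on E): {(c, s, 10, 35), (c, s, 12, 12), (c, s, 20, 15), (c, s, 24, 12), (c, s, 25, 13), (c, s, 30, 22), (c, s, 38, 8), (q, c, 23, 10), (q, q, 23, 10), (q, x, 23, 10), (q, y, 23, 10), (q, z, 23, 10)}
(S ⋈ R) ⋈ P (natural join on E): {(c, s, 10, 35, k, 30), (c, s, 10, 35, m, 16), (c, s, 10, 35, n, 7), (c, s, 10, 35, r, 33), (c, s, 10, 35, y, 36), (c, s, 12, 12, k, 30), (c, s, 12, 12, m, 16), (c, s, 12, 12, n, 7), (c, s, 12, 12, r, 33), (c, s, 12, 12, y, 36), (c, s, 20, 15, k, 30), (c, s, 20, 15, m, 16), (c, s, 20, 15, n, 7), (c, s, 20, 15, r, 33), (c, s, 20, 15, y, 36), (c, s, 24, 12, k, 30), (c, s, 24, 12, m, 16), (c, s, 24, 12, n, 7), (c, s, 24, 12, r, 33), (c, s, 24, 12, y, 36), (c, s, 25, 13, k, 30), (c, s, 25, 13, m, 16), (c, s, 25, 13, n, 7), (c, s, 25, 13, r, 33), (c, s, 25, 13, y, 36), (c, s, 30, 22, k, 30), (c, s, 30, 22, m, 16), (c, s, 30, 22, n, 7), (c, s, 30, 22, r, 33), (c, s, 30, 22, y, 36), (c, s, 38, 8, k, 30), (c, s, 38, 8, m, 16), (c, s, 38, 8, n, 7), (c, s, 38, 8, r, 33), (c, s, 38, 8, y, 36), (q, c, 23, 10, a, 38), (q, c, 23, 10, d, 27), (q, q, 23, 10, a, 38), (q, q, 23, 10, d, 27), (q, x, 23, 10, a, 38), (q, x, 23, 10, d, 27), (q, y, 23, 10, a, 38), (q, y, 23, 10, d, 27), (q, z, 23, 10, a, 38), (q, z, 23, 10, d, 27)}
σ[C > G]: keep tuples satisfying C > G → {(c, s, 10, 35, y, 36), (c, s, 12, 12, k, 30), (c, s, 12, 12, m, 16), (c, s, 12, 12, r, 33), (c, s, 12, 12, y, 36), (c, s, 20, 15, k, 30), (c, s, 20, 15, m, 16), (c, s, 20, 15, r, 33), (c, s, 20, 15, y, 36), (c, s, 24, 12, k, 30), (c, s, 24, 12, m, 16), (c, s, 24, 12, r, 33), (c, s, 24, 12, y, 36), (c, s, 25, 13, k, 30), (c, s, 25, 13, m, 16), (c, s, 25, 13, r, 33), (c, s, 25, 13, y, 36), (c, s, 30, 22, k, 30), (c, s, 30, 22, r, 33), (c, s, 30, 22, y, 36), (c, s, 38, 8, k, 30), (c, s, 38, 8, m, 16), (c, s, 38, 8, r, 33), (c, s, 38, 8, y, 36), (q, c, 23, 10, a, 38), (q, c, 23, 10, d, 27), (q, q, 23, 10, a, 38), (q, q, 23, 10, d, 27), (q, x, 23, 10, a, 38), (q, x, 23, 10, d, 27), (q, y, 23, 10, a, 38), (q, y, 23, 10, d, 27), (q, z, 23, 10, a, 38), (q, z, 23, 10, d, 27)}
π[A, F, E, B, C]: project onto (A, F, E, B, C) → {(c, 23, q, a, 38), (c, 23, q, d, 27), (q, 23, q, a, 38), (q, 23, q, d, 27), (s, 10, c, y, 36), (s, 12, c, k, 30), (s, 12, c, m, 16), (s, 12, c, r, 33), (s, 12, c, y, 36), (s, 20, c, k, 30), (s, 20, c, m, 16), (s, 20, c, r, 33), (s, 20, c, y, 36), (s, 24, c, k, 30), (s, 24, c, m, 16), (s, 24, c, r, 33), (s, 24, c, y, 36), (s, 25, c, k, 30), (s, 25, c, m, 16), (s, 25, c, r, 33), (s, 25, c, y, 36), (s, 30, c, k, 30), (s, 30, c, r, 33), (s, 30, c, y, 36), (s, 38, c, k, 30), (s, 38, c, m, 16), (s, 38, c, r, 33), (s, 38, c, y, 36), (x, 23, q, a, 38), (x, 23, q, d, 27), (y, 23, q, a, 38), (y, 23, q, d, 27), (z, 23, q, a, 38), (z, 23, q, d, 27)}
σ[F ≠ 25]: keep tuples satisfying F ≠ 25 → {(c, 23, q, a, 38), (c, 23, q, d, 27), (q, 23, q, a, 38), (q, 23, q, d, 27), (s, 10, c, y, 36), (s, 12, c, k, 30), (s, 12, c, m, 16), (s, 12, c, r, 33), (s, 12, c, y, 36), (s, 20, c, k, 30), (s, 20, c, m, 16), (s, 20, c, r, 33), (s, 20, c, y, 36), (s, 24, c, k, 30), (s, 24, c, m, 16), (s, 24, c, r, 33), (s, 24, c, y, 36), (s, 30, c, k, 30), (s, 30, c, r, 33), (s, 30, c, y, 36), (s, 38, c, k, 30), (s, 38, c, m, 16), (s, 38, c, r, 33), (s, 38, c, y, 36), (x, 23, q, a, 38), (x, 23, q, d, 27), (y, 23, q, a, 38), (y, 23, q, d, 27), (z, 23, q, a, 38), (z, 23, q, d, 27)}
π[E, A]: project onto (E, A) (24 duplicate(s) eliminated) → {(c, s), (q, c), (q, q), (q, x), (q, y), (q, z)}

{(c, s), (q, c), (q, q), (q, x), (q, y), (q, z)}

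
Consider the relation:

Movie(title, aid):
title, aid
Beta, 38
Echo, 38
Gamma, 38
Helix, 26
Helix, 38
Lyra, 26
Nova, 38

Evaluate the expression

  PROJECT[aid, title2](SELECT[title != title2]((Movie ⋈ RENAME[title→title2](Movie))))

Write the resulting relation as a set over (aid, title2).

{(26, Helix), (26, Lyra), (38, Beta), (38, Echo), (38, Gamma), (38, Helix), (38, Nova)}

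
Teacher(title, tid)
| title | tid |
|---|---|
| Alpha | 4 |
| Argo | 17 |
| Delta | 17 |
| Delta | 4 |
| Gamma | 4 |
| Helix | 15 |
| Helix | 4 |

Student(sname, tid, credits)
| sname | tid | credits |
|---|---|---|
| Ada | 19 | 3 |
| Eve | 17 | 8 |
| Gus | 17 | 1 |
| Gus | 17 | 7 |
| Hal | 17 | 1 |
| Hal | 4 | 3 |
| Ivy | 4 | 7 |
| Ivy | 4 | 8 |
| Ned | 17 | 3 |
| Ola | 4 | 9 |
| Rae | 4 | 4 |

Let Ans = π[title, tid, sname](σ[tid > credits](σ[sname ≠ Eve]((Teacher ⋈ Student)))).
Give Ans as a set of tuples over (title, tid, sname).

Teacher ⋈ Student (natural join on tid): {(Alpha, 4, Hal, 3), (Alpha, 4, Ivy, 7), (Alpha, 4, Ivy, 8), (Alpha, 4, Ola, 9), (Alpha, 4, Rae, 4), (Argo, 17, Eve, 8), (Argo, 17, Gus, 1), (Argo, 17, Gus, 7), (Argo, 17, Hal, 1), (Argo, 17, Ned, 3), (Delta, 17, Eve, 8), (Delta, 17, Gus, 1), (Delta, 17, Gus, 7), (Delta, 17, Hal, 1), (Delta, 17, Ned, 3), (Delta, 4, Hal, 3), (Delta, 4, Ivy, 7), (Delta, 4, Ivy, 8), (Delta, 4, Ola, 9), (Delta, 4, Rae, 4), (Gamma, 4, Hal, 3), (Gamma, 4, Ivy, 7), (Gamma, 4, Ivy, 8), (Gamma, 4, Ola, 9), (Gamma, 4, Rae, 4), (Helix, 4, Hal, 3), (Helix, 4, Ivy, 7), (Helix, 4, Ivy, 8), (Helix, 4, Ola, 9), (Helix, 4, Rae, 4)}
Selection sname ≠ Eve: {(Alpha, 4, Hal, 3), (Alpha, 4, Ivy, 7), (Alpha, 4, Ivy, 8), (Alpha, 4, Ola, 9), (Alpha, 4, Rae, 4), (Argo, 17, Gus, 1), (Argo, 17, Gus, 7), (Argo, 17, Hal, 1), (Argo, 17, Ned, 3), (Delta, 17, Gus, 1), (Delta, 17, Gus, 7), (Delta, 17, Hal, 1), (Delta, 17, Ned, 3), (Delta, 4, Hal, 3), (Delta, 4, Ivy, 7), (Delta, 4, Ivy, 8), (Delta, 4, Ola, 9), (Delta, 4, Rae, 4), (Gamma, 4, Hal, 3), (Gamma, 4, Ivy, 7), (Gamma, 4, Ivy, 8), (Gamma, 4, Ola, 9), (Gamma, 4, Rae, 4), (Helix, 4, Hal, 3), (Helix, 4, Ivy, 7), (Helix, 4, Ivy, 8), (Helix, 4, Ola, 9), (Helix, 4, Rae, 4)}
Selection tid > credits: {(Alpha, 4, Hal, 3), (Argo, 17, Gus, 1), (Argo, 17, Gus, 7), (Argo, 17, Hal, 1), (Argo, 17, Ned, 3), (Delta, 17, Gus, 1), (Delta, 17, Gus, 7), (Delta, 17, Hal, 1), (Delta, 17, Ned, 3), (Delta, 4, Hal, 3), (Gamma, 4, Hal, 3), (Helix, 4, Hal, 3)}
Projecting to title, tid, sname (2 duplicate(s) eliminated): {(Alpha, 4, Hal), (Argo, 17, Gus), (Argo, 17, Hal), (Argo, 17, Ned), (Delta, 17, Gus), (Delta, 17, Hal), (Delta, 17, Ned), (Delta, 4, Hal), (Gamma, 4, Hal), (Helix, 4, Hal)}

{(Alpha, 4, Hal), (Argo, 17, Gus), (Argo, 17, Hal), (Argo, 17, Ned), (Delta, 17, Gus), (Delta, 17, Hal), (Delta, 17, Ned), (Delta, 4, Hal), (Gamma, 4, Hal), (Helix, 4, Hal)}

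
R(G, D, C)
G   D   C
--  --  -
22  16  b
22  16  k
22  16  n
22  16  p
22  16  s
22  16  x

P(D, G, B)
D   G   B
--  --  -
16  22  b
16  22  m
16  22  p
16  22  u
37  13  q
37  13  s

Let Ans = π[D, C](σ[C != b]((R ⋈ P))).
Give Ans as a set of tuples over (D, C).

Natural join on G, D: {(22, 16, b, b), (22, 16, b, m), (22, 16, b, p), (22, 16, b, u), (22, 16, k, b), (22, 16, k, m), (22, 16, k, p), (22, 16, k, u), (22, 16, n, b), (22, 16, n, m), (22, 16, n, p), (22, 16, n, u), (22, 16, p, b), (22, 16, p, m), (22, 16, p, p), (22, 16, p, u), (22, 16, s, b), (22, 16, s, m), (22, 16, s, p), (22, 16, s, u), (22, 16, x, b), (22, 16, x, m), (22, 16, x, p), (22, 16, x, u)}
Apply σ_{C != b}; surviving tuples: {(22, 16, k, b), (22, 16, k, m), (22, 16, k, p), (22, 16, k, u), (22, 16, n, b), (22, 16, n, m), (22, 16, n, p), (22, 16, n, u), (22, 16, p, b), (22, 16, p, m), (22, 16, p, p), (22, 16, p, u), (22, 16, s, b), (22, 16, s, m), (22, 16, s, p), (22, 16, s, u), (22, 16, x, b), (22, 16, x, m), (22, 16, x, p), (22, 16, x, u)}
π_{D, C} gives {(16, k), (16, n), (16, p), (16, s), (16, x)} (15 duplicate(s) eliminated).

{(16, k), (16, n), (16, p), (16, s), (16, x)}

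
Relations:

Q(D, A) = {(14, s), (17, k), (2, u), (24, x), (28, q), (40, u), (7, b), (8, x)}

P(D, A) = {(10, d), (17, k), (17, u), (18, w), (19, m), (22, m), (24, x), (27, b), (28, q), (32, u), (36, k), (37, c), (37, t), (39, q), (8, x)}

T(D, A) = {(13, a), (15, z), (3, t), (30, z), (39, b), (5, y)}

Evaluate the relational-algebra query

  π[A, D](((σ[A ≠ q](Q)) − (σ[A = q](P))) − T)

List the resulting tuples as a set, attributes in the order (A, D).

{(b, 7), (k, 17), (s, 14), (u, 2), (u, 40), (x, 24), (x, 8)}

σ[A ≠ q]: keep tuples satisfying A ≠ q → {(14, s), (17, k), (2, u), (24, x), (40, u), (7, b), (8, x)}
σ[A = q]: keep tuples satisfying A = q → {(28, q), (39, q)}
Set difference of the two operands is {(14, s), (17, k), (2, u), (24, x), (40, u), (7, b), (8, x)}.
Set difference of the two operands is {(14, s), (17, k), (2, u), (24, x), (40, u), (7, b), (8, x)}.
π_{A, D} gives {(b, 7), (k, 17), (s, 14), (u, 2), (u, 40), (x, 24), (x, 8)}.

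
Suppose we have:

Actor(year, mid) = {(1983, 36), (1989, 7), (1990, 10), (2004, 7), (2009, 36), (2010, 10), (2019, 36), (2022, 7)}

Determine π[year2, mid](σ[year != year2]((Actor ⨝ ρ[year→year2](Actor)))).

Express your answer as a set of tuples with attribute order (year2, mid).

ρ[year→year2]: schema becomes (year2, mid); tuples unchanged.
Actor ⋈ ρ[year→year2](Actor) (natural join on mid): {(1983, 36, 1983), (1983, 36, 2009), (1983, 36, 2019), (1989, 7, 1989), (1989, 7, 2004), (1989, 7, 2022), (1990, 10, 1990), (1990, 10, 2010), (2004, 7, 1989), (2004, 7, 2004), (2004, 7, 2022), (2009, 36, 1983), (2009, 36, 2009), (2009, 36, 2019), (2010, 10, 1990), (2010, 10, 2010), (2019, 36, 1983), (2019, 36, 2009), (2019, 36, 2019), (2022, 7, 1989), (2022, 7, 2004), (2022, 7, 2022)}
Filtering on year != year2 leaves {(1983, 36, 2009), (1983, 36, 2019), (1989, 7, 2004), (1989, 7, 2022), (1990, 10, 2010), (2004, 7, 1989), (2004, 7, 2022), (2009, 36, 1983), (2009, 36, 2019), (2010, 10, 1990), (2019, 36, 1983), (2019, 36, 2009), (2022, 7, 1989), (2022, 7, 2004)}.
π[year2, mid]: project onto (year2, mid) (6 duplicate(s) eliminated) → {(1983, 36), (1989, 7), (1990, 10), (2004, 7), (2009, 36), (2010, 10), (2019, 36), (2022, 7)}

{(1983, 36), (1989, 7), (1990, 10), (2004, 7), (2009, 36), (2010, 10), (2019, 36), (2022, 7)}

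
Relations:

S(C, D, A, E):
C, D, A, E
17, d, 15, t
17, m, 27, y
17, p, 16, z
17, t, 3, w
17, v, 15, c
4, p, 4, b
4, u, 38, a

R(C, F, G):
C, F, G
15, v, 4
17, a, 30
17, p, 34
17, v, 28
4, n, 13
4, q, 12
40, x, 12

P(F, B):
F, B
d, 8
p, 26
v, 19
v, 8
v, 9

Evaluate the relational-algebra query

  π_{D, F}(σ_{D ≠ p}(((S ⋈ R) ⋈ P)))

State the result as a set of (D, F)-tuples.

{(d, p), (d, v), (m, p), (m, v), (t, p), (t, v), (v, p), (v, v)}

Natural join on C: {(17, d, 15, t, a, 30), (17, d, 15, t, p, 34), (17, d, 15, t, v, 28), (17, m, 27, y, a, 30), (17, m, 27, y, p, 34), (17, m, 27, y, v, 28), (17, p, 16, z, a, 30), (17, p, 16, z, p, 34), (17, p, 16, z, v, 28), (17, t, 3, w, a, 30), (17, t, 3, w, p, 34), (17, t, 3, w, v, 28), (17, v, 15, c, a, 30), (17, v, 15, c, p, 34), (17, v, 15, c, v, 28), (4, p, 4, b, n, 13), (4, p, 4, b, q, 12), (4, u, 38, a, n, 13), (4, u, 38, a, q, 12)}
Natural join on F: {(17, d, 15, t, p, 34, 26), (17, d, 15, t, v, 28, 19), (17, d, 15, t, v, 28, 8), (17, d, 15, t, v, 28, 9), (17, m, 27, y, p, 34, 26), (17, m, 27, y, v, 28, 19), (17, m, 27, y, v, 28, 8), (17, m, 27, y, v, 28, 9), (17, p, 16, z, p, 34, 26), (17, p, 16, z, v, 28, 19), (17, p, 16, z, v, 28, 8), (17, p, 16, z, v, 28, 9), (17, t, 3, w, p, 34, 26), (17, t, 3, w, v, 28, 19), (17, t, 3, w, v, 28, 8), (17, t, 3, w, v, 28, 9), (17, v, 15, c, p, 34, 26), (17, v, 15, c, v, 28, 19), (17, v, 15, c, v, 28, 8), (17, v, 15, c, v, 28, 9)}
Filtering on D ≠ p leaves {(17, d, 15, t, p, 34, 26), (17, d, 15, t, v, 28, 19), (17, d, 15, t, v, 28, 8), (17, d, 15, t, v, 28, 9), (17, m, 27, y, p, 34, 26), (17, m, 27, y, v, 28, 19), (17, m, 27, y, v, 28, 8), (17, m, 27, y, v, 28, 9), (17, t, 3, w, p, 34, 26), (17, t, 3, w, v, 28, 19), (17, t, 3, w, v, 28, 8), (17, t, 3, w, v, 28, 9), (17, v, 15, c, p, 34, 26), (17, v, 15, c, v, 28, 19), (17, v, 15, c, v, 28, 8), (17, v, 15, c, v, 28, 9)}.
Projecting to D, F (8 duplicate(s) eliminated): {(d, p), (d, v), (m, p), (m, v), (t, p), (t, v), (v, p), (v, v)}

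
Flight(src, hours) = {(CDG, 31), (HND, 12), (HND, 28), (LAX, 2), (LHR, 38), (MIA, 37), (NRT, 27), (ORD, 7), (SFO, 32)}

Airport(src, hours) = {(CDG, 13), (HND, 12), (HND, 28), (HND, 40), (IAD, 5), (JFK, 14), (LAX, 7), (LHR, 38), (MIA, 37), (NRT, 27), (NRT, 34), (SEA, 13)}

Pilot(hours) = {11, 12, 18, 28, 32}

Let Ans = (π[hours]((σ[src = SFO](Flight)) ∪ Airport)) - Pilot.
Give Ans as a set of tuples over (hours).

{13, 14, 27, 34, 37, 38, 40, 5, 7}

Filtering on src = SFO leaves {(SFO, 32)}.
Union: {(SFO, 32)} with {(CDG, 13), (HND, 12), (HND, 28), (HND, 40), (IAD, 5), (JFK, 14), (LAX, 7), (LHR, 38), (MIA, 37), (NRT, 27), (NRT, 34), (SEA, 13)} → {(CDG, 13), (HND, 12), (HND, 28), (HND, 40), (IAD, 5), (JFK, 14), (LAX, 7), (LHR, 38), (MIA, 37), (NRT, 27), (NRT, 34), (SEA, 13), (SFO, 32)}
Keep only column(s) hours (1 duplicate(s) eliminated): {12, 13, 14, 27, 28, 32, 34, 37, 38, 40, 5, 7}
Difference: {12, 13, 14, 27, 28, 32, 34, 37, 38, 40, 5, 7} with {11, 12, 18, 28, 32} → {13, 14, 27, 34, 37, 38, 40, 5, 7}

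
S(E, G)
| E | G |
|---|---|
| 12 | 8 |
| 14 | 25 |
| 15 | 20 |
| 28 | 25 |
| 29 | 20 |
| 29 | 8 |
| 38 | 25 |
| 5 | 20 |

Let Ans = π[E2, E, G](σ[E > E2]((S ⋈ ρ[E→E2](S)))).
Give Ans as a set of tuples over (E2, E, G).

ρ[E→E2]: schema becomes (E2, G); tuples unchanged.
S ⋈ ρ[E→E2](S) (natural join on G): {(12, 8, 12), (12, 8, 29), (14, 25, 14), (14, 25, 28), (14, 25, 38), (15, 20, 15), (15, 20, 29), (15, 20, 5), (28, 25, 14), (28, 25, 28), (28, 25, 38), (29, 20, 15), (29, 20, 29), (29, 20, 5), (29, 8, 12), (29, 8, 29), (38, 25, 14), (38, 25, 28), (38, 25, 38), (5, 20, 15), (5, 20, 29), (5, 20, 5)}
σ[E > E2]: keep tuples satisfying E > E2 → {(15, 20, 5), (28, 25, 14), (29, 20, 15), (29, 20, 5), (29, 8, 12), (38, 25, 14), (38, 25, 28)}
π_{E2, E, G} gives {(12, 29, 8), (14, 28, 25), (14, 38, 25), (15, 29, 20), (28, 38, 25), (5, 15, 20), (5, 29, 20)}.

{(12, 29, 8), (14, 28, 25), (14, 38, 25), (15, 29, 20), (28, 38, 25), (5, 15, 20), (5, 29, 20)}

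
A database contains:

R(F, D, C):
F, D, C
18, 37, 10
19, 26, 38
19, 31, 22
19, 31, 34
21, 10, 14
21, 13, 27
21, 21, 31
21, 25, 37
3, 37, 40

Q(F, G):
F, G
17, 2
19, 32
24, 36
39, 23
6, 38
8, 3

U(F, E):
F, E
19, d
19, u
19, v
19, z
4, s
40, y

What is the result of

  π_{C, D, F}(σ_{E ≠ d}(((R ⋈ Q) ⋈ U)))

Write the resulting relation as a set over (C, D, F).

Joining R and Q on F yields {(19, 26, 38, 32), (19, 31, 22, 32), (19, 31, 34, 32)}.
Joining (R ⋈ Q) and U on F yields {(19, 26, 38, 32, d), (19, 26, 38, 32, u), (19, 26, 38, 32, v), (19, 26, 38, 32, z), (19, 31, 22, 32, d), (19, 31, 22, 32, u), (19, 31, 22, 32, v), (19, 31, 22, 32, z), (19, 31, 34, 32, d), (19, 31, 34, 32, u), (19, 31, 34, 32, v), (19, 31, 34, 32, z)}.
Selection E ≠ d: {(19, 26, 38, 32, u), (19, 26, 38, 32, v), (19, 26, 38, 32, z), (19, 31, 22, 32, u), (19, 31, 22, 32, v), (19, 31, 22, 32, z), (19, 31, 34, 32, u), (19, 31, 34, 32, v), (19, 31, 34, 32, z)}
Projecting to C, D, F (6 duplicate(s) eliminated): {(22, 31, 19), (34, 31, 19), (38, 26, 19)}

{(22, 31, 19), (34, 31, 19), (38, 26, 19)}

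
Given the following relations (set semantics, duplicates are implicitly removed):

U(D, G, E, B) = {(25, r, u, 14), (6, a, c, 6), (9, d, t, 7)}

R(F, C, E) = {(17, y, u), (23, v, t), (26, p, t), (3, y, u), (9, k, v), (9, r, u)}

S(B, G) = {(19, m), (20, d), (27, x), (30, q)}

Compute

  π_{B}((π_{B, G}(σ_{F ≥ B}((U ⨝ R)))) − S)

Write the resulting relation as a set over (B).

{14, 7}

U ⋈ R (natural join on E): {(25, r, u, 14, 17, y), (25, r, u, 14, 3, y), (25, r, u, 14, 9, r), (9, d, t, 7, 23, v), (9, d, t, 7, 26, p)}
Apply σ_{F ≥ B}; surviving tuples: {(25, r, u, 14, 17, y), (9, d, t, 7, 23, v), (9, d, t, 7, 26, p)}
Projecting to B, G (1 duplicate(s) eliminated): {(14, r), (7, d)}
Difference: {(14, r), (7, d)} with {(19, m), (20, d), (27, x), (30, q)} → {(14, r), (7, d)}
Projecting to B: {14, 7}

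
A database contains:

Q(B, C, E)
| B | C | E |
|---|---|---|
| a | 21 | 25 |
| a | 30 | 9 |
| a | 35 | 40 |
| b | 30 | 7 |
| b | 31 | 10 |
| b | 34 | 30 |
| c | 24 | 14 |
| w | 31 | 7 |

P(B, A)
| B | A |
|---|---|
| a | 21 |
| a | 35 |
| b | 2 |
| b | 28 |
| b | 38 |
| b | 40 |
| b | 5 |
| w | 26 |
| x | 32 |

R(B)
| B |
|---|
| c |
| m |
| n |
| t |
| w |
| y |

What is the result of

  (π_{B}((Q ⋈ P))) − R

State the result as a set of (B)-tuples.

Joining Q and P on B yields {(a, 21, 25, 21), (a, 21, 25, 35), (a, 30, 9, 21), (a, 30, 9, 35), (a, 35, 40, 21), (a, 35, 40, 35), (b, 30, 7, 2), (b, 30, 7, 28), (b, 30, 7, 38), (b, 30, 7, 40), (b, 30, 7, 5), (b, 31, 10, 2), (b, 31, 10, 28), (b, 31, 10, 38), (b, 31, 10, 40), (b, 31, 10, 5), (b, 34, 30, 2), (b, 34, 30, 28), (b, 34, 30, 38), (b, 34, 30, 40), (b, 34, 30, 5), (w, 31, 7, 26)}.
π[B]: project onto (B) (19 duplicate(s) eliminated) → {a, b, w}
Difference: {a, b, w} with {c, m, n, t, w, y} → {a, b}

{a, b}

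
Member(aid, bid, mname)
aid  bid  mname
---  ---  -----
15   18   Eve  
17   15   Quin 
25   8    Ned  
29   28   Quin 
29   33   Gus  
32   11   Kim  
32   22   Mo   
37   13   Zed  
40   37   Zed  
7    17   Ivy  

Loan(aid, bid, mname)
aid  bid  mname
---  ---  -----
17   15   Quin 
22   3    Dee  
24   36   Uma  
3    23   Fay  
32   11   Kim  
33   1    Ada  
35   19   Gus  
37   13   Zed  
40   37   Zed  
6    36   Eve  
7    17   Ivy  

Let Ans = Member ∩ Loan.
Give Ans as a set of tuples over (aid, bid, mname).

{(17, 15, Quin), (32, 11, Kim), (37, 13, Zed), (40, 37, Zed), (7, 17, Ivy)}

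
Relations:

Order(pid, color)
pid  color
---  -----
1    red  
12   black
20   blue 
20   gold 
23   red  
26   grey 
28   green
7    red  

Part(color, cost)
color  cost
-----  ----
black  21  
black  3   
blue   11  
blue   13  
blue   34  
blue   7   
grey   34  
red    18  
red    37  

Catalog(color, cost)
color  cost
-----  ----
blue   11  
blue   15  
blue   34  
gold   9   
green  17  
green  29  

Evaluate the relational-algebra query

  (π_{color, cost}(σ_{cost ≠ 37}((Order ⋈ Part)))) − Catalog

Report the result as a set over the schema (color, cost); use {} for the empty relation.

Natural join on color: {(1, red, 18), (1, red, 37), (12, black, 21), (12, black, 3), (20, blue, 11), (20, blue, 13), (20, blue, 34), (20, blue, 7), (23, red, 18), (23, red, 37), (26, grey, 34), (7, red, 18), (7, red, 37)}
Selection cost ≠ 37: {(1, red, 18), (12, black, 21), (12, black, 3), (20, blue, 11), (20, blue, 13), (20, blue, 34), (20, blue, 7), (23, red, 18), (26, grey, 34), (7, red, 18)}
Keep only column(s) color, cost (2 duplicate(s) eliminated): {(black, 21), (black, 3), (blue, 11), (blue, 13), (blue, 34), (blue, 7), (grey, 34), (red, 18)}
Taking the difference: {(black, 21), (black, 3), (blue, 13), (blue, 7), (grey, 34), (red, 18)}

{(black, 21), (black, 3), (blue, 13), (blue, 7), (grey, 34), (red, 18)}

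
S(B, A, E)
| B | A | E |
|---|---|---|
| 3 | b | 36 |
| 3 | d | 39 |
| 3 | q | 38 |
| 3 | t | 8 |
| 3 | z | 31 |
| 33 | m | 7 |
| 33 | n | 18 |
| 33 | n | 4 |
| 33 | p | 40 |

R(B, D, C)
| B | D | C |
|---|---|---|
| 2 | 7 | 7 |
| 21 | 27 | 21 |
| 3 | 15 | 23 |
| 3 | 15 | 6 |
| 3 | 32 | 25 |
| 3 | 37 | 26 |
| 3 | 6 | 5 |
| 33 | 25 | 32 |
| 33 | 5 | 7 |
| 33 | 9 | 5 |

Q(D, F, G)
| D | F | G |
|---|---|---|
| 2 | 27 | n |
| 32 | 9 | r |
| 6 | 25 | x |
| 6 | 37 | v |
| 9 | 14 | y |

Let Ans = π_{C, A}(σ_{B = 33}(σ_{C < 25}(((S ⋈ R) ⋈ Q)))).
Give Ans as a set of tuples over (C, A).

Joining S and R on B yields {(3, b, 36, 15, 23), (3, b, 36, 15, 6), (3, b, 36, 32, 25), (3, b, 36, 37, 26), (3, b, 36, 6, 5), (3, d, 39, 15, 23), (3, d, 39, 15, 6), (3, d, 39, 32, 25), (3, d, 39, 37, 26), (3, d, 39, 6, 5), (3, q, 38, 15, 23), (3, q, 38, 15, 6), (3, q, 38, 32, 25), (3, q, 38, 37, 26), (3, q, 38, 6, 5), (3, t, 8, 15, 23), (3, t, 8, 15, 6), (3, t, 8, 32, 25), (3, t, 8, 37, 26), (3, t, 8, 6, 5), (3, z, 31, 15, 23), (3, z, 31, 15, 6), (3, z, 31, 32, 25), (3, z, 31, 37, 26), (3, z, 31, 6, 5), (33, m, 7, 25, 32), (33, m, 7, 5, 7), (33, m, 7, 9, 5), (33, n, 18, 25, 32), (33, n, 18, 5, 7), (33, n, 18, 9, 5), (33, n, 4, 25, 32), (33, n, 4, 5, 7), (33, n, 4, 9, 5), (33, p, 40, 25, 32), (33, p, 40, 5, 7), (33, p, 40, 9, 5)}.
Joining (S ⋈ R) and Q on D yields {(3, b, 36, 32, 25, 9, r), (3, b, 36, 6, 5, 25, x), (3, b, 36, 6, 5, 37, v), (3, d, 39, 32, 25, 9, r), (3, d, 39, 6, 5, 25, x), (3, d, 39, 6, 5, 37, v), (3, q, 38, 32, 25, 9, r), (3, q, 38, 6, 5, 25, x), (3, q, 38, 6, 5, 37, v), (3, t, 8, 32, 25, 9, r), (3, t, 8, 6, 5, 25, x), (3, t, 8, 6, 5, 37, v), (3, z, 31, 32, 25, 9, r), (3, z, 31, 6, 5, 25, x), (3, z, 31, 6, 5, 37, v), (33, m, 7, 9, 5, 14, y), (33, n, 18, 9, 5, 14, y), (33, n, 4, 9, 5, 14, y), (33, p, 40, 9, 5, 14, y)}.
σ[C < 25]: keep tuples satisfying C < 25 → {(3, b, 36, 6, 5, 25, x), (3, b, 36, 6, 5, 37, v), (3, d, 39, 6, 5, 25, x), (3, d, 39, 6, 5, 37, v), (3, q, 38, 6, 5, 25, x), (3, q, 38, 6, 5, 37, v), (3, t, 8, 6, 5, 25, x), (3, t, 8, 6, 5, 37, v), (3, z, 31, 6, 5, 25, x), (3, z, 31, 6, 5, 37, v), (33, m, 7, 9, 5, 14, y), (33, n, 18, 9, 5, 14, y), (33, n, 4, 9, 5, 14, y), (33, p, 40, 9, 5, 14, y)}
σ[B = 33]: keep tuples satisfying B = 33 → {(33, m, 7, 9, 5, 14, y), (33, n, 18, 9, 5, 14, y), (33, n, 4, 9, 5, 14, y), (33, p, 40, 9, 5, 14, y)}
π[C, A]: project onto (C, A) (1 duplicate(s) eliminated) → {(5, m), (5, n), (5, p)}

{(5, m), (5, n), (5, p)}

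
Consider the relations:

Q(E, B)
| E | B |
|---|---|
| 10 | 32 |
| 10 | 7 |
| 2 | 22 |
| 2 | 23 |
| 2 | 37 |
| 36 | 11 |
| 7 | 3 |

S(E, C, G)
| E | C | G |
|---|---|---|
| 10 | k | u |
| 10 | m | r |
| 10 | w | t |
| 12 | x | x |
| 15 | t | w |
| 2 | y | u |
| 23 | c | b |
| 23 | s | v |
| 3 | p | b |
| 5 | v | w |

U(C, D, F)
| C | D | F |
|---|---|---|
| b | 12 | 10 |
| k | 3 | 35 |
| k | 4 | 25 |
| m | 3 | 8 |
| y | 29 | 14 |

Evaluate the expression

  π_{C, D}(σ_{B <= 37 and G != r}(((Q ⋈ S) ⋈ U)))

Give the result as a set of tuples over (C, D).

Q ⋈ S (natural join on E): {(10, 32, k, u), (10, 32, m, r), (10, 32, w, t), (10, 7, k, u), (10, 7, m, r), (10, 7, w, t), (2, 22, y, u), (2, 23, y, u), (2, 37, y, u)}
(Q ⋈ S) ⋈ U (natural join on C): {(10, 32, k, u, 3, 35), (10, 32, k, u, 4, 25), (10, 32, m, r, 3, 8), (10, 7, k, u, 3, 35), (10, 7, k, u, 4, 25), (10, 7, m, r, 3, 8), (2, 22, y, u, 29, 14), (2, 23, y, u, 29, 14), (2, 37, y, u, 29, 14)}
Selection B <= 37 and G != r: {(10, 32, k, u, 3, 35), (10, 32, k, u, 4, 25), (10, 7, k, u, 3, 35), (10, 7, k, u, 4, 25), (2, 22, y, u, 29, 14), (2, 23, y, u, 29, 14), (2, 37, y, u, 29, 14)}
π[C, D]: project onto (C, D) (4 duplicate(s) eliminated) → {(k, 3), (k, 4), (y, 29)}

{(k, 3), (k, 4), (y, 29)}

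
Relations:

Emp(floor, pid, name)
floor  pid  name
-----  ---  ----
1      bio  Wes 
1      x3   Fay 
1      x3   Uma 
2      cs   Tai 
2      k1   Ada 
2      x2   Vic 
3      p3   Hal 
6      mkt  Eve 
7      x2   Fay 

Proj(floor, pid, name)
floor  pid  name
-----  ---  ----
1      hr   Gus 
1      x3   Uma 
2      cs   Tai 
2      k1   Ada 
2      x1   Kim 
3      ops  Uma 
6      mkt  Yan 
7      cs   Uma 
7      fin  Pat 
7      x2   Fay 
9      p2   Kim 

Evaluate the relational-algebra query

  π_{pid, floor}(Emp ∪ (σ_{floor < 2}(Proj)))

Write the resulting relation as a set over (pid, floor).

{(bio, 1), (cs, 2), (hr, 1), (k1, 2), (mkt, 6), (p3, 3), (x2, 2), (x2, 7), (x3, 1)}

Selection floor < 2: {(1, hr, Gus), (1, x3, Uma)}
Taking the union: {(1, bio, Wes), (1, hr, Gus), (1, x3, Fay), (1, x3, Uma), (2, cs, Tai), (2, k1, Ada), (2, x2, Vic), (3, p3, Hal), (6, mkt, Eve), (7, x2, Fay)}
π_{pid, floor} gives {(bio, 1), (cs, 2), (hr, 1), (k1, 2), (mkt, 6), (p3, 3), (x2, 2), (x2, 7), (x3, 1)} (1 duplicate(s) eliminated).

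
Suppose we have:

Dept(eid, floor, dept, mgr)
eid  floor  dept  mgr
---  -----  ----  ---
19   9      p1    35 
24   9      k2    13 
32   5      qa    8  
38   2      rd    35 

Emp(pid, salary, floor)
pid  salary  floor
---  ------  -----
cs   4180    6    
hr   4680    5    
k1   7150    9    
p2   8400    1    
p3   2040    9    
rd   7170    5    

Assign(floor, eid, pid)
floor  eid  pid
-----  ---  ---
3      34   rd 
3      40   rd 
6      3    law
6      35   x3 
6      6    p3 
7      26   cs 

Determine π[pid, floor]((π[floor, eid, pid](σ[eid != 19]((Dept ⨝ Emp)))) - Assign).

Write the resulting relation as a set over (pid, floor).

Natural join on floor: {(19, 9, p1, 35, k1, 7150), (19, 9, p1, 35, p3, 2040), (24, 9, k2, 13, k1, 7150), (24, 9, k2, 13, p3, 2040), (32, 5, qa, 8, hr, 4680), (32, 5, qa, 8, rd, 7170)}
σ[eid != 19]: keep tuples satisfying eid != 19 → {(24, 9, k2, 13, k1, 7150), (24, 9, k2, 13, p3, 2040), (32, 5, qa, 8, hr, 4680), (32, 5, qa, 8, rd, 7170)}
Keep only column(s) floor, eid, pid: {(5, 32, hr), (5, 32, rd), (9, 24, k1), (9, 24, p3)}
Taking the difference: {(5, 32, hr), (5, 32, rd), (9, 24, k1), (9, 24, p3)}
Keep only column(s) pid, floor: {(hr, 5), (k1, 9), (p3, 9), (rd, 5)}

{(hr, 5), (k1, 9), (p3, 9), (rd, 5)}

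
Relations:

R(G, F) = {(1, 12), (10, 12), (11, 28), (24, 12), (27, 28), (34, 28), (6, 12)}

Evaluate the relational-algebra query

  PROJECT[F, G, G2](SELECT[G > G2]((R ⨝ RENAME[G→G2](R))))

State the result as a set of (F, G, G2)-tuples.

ρ[G→G2]: schema becomes (G2, F); tuples unchanged.
Natural join on F: {(1, 12, 1), (1, 12, 10), (1, 12, 24), (1, 12, 6), (10, 12, 1), (10, 12, 10), (10, 12, 24), (10, 12, 6), (11, 28, 11), (11, 28, 27), (11, 28, 34), (24, 12, 1), (24, 12, 10), (24, 12, 24), (24, 12, 6), (27, 28, 11), (27, 28, 27), (27, 28, 34), (34, 28, 11), (34, 28, 27), (34, 28, 34), (6, 12, 1), (6, 12, 10), (6, 12, 24), (6, 12, 6)}
Apply σ_{G > G2}; surviving tuples: {(10, 12, 1), (10, 12, 6), (24, 12, 1), (24, 12, 10), (24, 12, 6), (27, 28, 11), (34, 28, 11), (34, 28, 27), (6, 12, 1)}
Keep only column(s) F, G, G2: {(12, 10, 1), (12, 10, 6), (12, 24, 1), (12, 24, 10), (12, 24, 6), (12, 6, 1), (28, 27, 11), (28, 34, 11), (28, 34, 27)}

{(12, 10, 1), (12, 10, 6), (12, 24, 1), (12, 24, 10), (12, 24, 6), (12, 6, 1), (28, 27, 11), (28, 34, 11), (28, 34, 27)}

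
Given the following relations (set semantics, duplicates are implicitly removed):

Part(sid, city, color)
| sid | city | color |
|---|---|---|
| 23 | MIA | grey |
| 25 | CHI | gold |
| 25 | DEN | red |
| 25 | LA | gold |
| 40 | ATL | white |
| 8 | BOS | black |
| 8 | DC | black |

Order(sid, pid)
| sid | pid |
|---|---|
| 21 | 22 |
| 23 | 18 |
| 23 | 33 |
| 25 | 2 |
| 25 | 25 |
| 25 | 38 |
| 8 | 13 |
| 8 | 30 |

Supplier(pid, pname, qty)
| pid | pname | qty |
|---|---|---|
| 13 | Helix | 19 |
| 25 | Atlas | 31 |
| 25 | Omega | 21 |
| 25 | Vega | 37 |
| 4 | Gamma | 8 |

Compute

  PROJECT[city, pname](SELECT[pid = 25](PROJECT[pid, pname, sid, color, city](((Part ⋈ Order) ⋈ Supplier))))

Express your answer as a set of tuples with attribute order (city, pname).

Natural join on sid: {(23, MIA, grey, 18), (23, MIA, grey, 33), (25, CHI, gold, 2), (25, CHI, gold, 25), (25, CHI, gold, 38), (25, DEN, red, 2), (25, DEN, red, 25), (25, DEN, red, 38), (25, LA, gold, 2), (25, LA, gold, 25), (25, LA, gold, 38), (8, BOS, black, 13), (8, BOS, black, 30), (8, DC, black, 13), (8, DC, black, 30)}
Natural join on pid: {(25, CHI, gold, 25, Atlas, 31), (25, CHI, gold, 25, Omega, 21), (25, CHI, gold, 25, Vega, 37), (25, DEN, red, 25, Atlas, 31), (25, DEN, red, 25, Omega, 21), (25, DEN, red, 25, Vega, 37), (25, LA, gold, 25, Atlas, 31), (25, LA, gold, 25, Omega, 21), (25, LA, gold, 25, Vega, 37), (8, BOS, black, 13, Helix, 19), (8, DC, black, 13, Helix, 19)}
π[pid, pname, sid, color, city]: project onto (pid, pname, sid, color, city) → {(13, Helix, 8, black, BOS), (13, Helix, 8, black, DC), (25, Atlas, 25, gold, CHI), (25, Atlas, 25, gold, LA), (25, Atlas, 25, red, DEN), (25, Omega, 25, gold, CHI), (25, Omega, 25, gold, LA), (25, Omega, 25, red, DEN), (25, Vega, 25, gold, CHI), (25, Vega, 25, gold, LA), (25, Vega, 25, red, DEN)}
Selection pid = 25: {(25, Atlas, 25, gold, CHI), (25, Atlas, 25, gold, LA), (25, Atlas, 25, red, DEN), (25, Omega, 25, gold, CHI), (25, Omega, 25, gold, LA), (25, Omega, 25, red, DEN), (25, Vega, 25, gold, CHI), (25, Vega, 25, gold, LA), (25, Vega, 25, red, DEN)}
π[city, pname]: project onto (city, pname) → {(CHI, Atlas), (CHI, Omega), (CHI, Vega), (DEN, Atlas), (DEN, Omega), (DEN, Vega), (LA, Atlas), (LA, Omega), (LA, Vega)}

{(CHI, Atlas), (CHI, Omega), (CHI, Vega), (DEN, Atlas), (DEN, Omega), (DEN, Vega), (LA, Atlas), (LA, Omega), (LA, Vega)}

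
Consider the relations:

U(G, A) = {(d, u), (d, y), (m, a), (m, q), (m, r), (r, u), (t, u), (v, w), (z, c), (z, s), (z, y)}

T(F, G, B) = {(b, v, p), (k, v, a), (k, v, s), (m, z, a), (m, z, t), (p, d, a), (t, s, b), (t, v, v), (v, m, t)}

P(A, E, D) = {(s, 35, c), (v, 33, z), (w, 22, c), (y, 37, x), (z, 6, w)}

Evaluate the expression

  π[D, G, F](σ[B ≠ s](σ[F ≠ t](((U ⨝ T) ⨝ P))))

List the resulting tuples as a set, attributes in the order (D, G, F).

U ⋈ T (natural join on G): {(d, u, p, a), (d, y, p, a), (m, a, v, t), (m, q, v, t), (m, r, v, t), (v, w, b, p), (v, w, k, a), (v, w, k, s), (v, w, t, v), (z, c, m, a), (z, c, m, t), (z, s, m, a), (z, s, m, t), (z, y, m, a), (z, y, m, t)}
(U ⨝ T) ⋈ P (natural join on A): {(d, y, p, a, 37, x), (v, w, b, p, 22, c), (v, w, k, a, 22, c), (v, w, k, s, 22, c), (v, w, t, v, 22, c), (z, s, m, a, 35, c), (z, s, m, t, 35, c), (z, y, m, a, 37, x), (z, y, m, t, 37, x)}
Selection F ≠ t: {(d, y, p, a, 37, x), (v, w, b, p, 22, c), (v, w, k, a, 22, c), (v, w, k, s, 22, c), (z, s, m, a, 35, c), (z, s, m, t, 35, c), (z, y, m, a, 37, x), (z, y, m, t, 37, x)}
Selection B ≠ s: {(d, y, p, a, 37, x), (v, w, b, p, 22, c), (v, w, k, a, 22, c), (z, s, m, a, 35, c), (z, s, m, t, 35, c), (z, y, m, a, 37, x), (z, y, m, t, 37, x)}
Projecting to D, G, F (2 duplicate(s) eliminated): {(c, v, b), (c, v, k), (c, z, m), (x, d, p), (x, z, m)}

{(c, v, b), (c, v, k), (c, z, m), (x, d, p), (x, z, m)}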